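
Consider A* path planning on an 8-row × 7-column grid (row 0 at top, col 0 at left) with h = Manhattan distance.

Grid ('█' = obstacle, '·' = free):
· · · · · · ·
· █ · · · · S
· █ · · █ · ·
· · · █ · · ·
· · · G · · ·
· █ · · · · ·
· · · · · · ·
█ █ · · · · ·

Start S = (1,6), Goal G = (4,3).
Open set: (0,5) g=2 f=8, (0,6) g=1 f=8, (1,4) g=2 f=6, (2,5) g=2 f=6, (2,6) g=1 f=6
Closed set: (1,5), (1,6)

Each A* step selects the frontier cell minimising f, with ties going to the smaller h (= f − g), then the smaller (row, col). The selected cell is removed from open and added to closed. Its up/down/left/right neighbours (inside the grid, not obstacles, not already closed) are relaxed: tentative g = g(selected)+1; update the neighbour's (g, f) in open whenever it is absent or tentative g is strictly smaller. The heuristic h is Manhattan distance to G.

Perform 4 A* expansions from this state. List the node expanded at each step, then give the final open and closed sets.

step 1: expand (1,4) (f=6, h=4) → closed; open now [(0,4) g=3 f=8, (0,5) g=2 f=8, (0,6) g=1 f=8, (1,3) g=3 f=6, (2,5) g=2 f=6, (2,6) g=1 f=6]
step 2: expand (1,3) (f=6, h=3) → closed; open now [(0,3) g=4 f=8, (0,4) g=3 f=8, (0,5) g=2 f=8, (0,6) g=1 f=8, (1,2) g=4 f=8, (2,3) g=4 f=6, (2,5) g=2 f=6, (2,6) g=1 f=6]
step 3: expand (2,3) (f=6, h=2) → closed; open now [(0,3) g=4 f=8, (0,4) g=3 f=8, (0,5) g=2 f=8, (0,6) g=1 f=8, (1,2) g=4 f=8, (2,2) g=5 f=8, (2,5) g=2 f=6, (2,6) g=1 f=6]
step 4: expand (2,5) (f=6, h=4) → closed; open now [(0,3) g=4 f=8, (0,4) g=3 f=8, (0,5) g=2 f=8, (0,6) g=1 f=8, (1,2) g=4 f=8, (2,2) g=5 f=8, (2,6) g=1 f=6, (3,5) g=3 f=6]

order=[(1,4) → (1,3) → (2,3) → (2,5)]; open=[(0,3) g=4 f=8, (0,4) g=3 f=8, (0,5) g=2 f=8, (0,6) g=1 f=8, (1,2) g=4 f=8, (2,2) g=5 f=8, (2,6) g=1 f=6, (3,5) g=3 f=6]; closed=[(1,3), (1,4), (1,5), (1,6), (2,3), (2,5)]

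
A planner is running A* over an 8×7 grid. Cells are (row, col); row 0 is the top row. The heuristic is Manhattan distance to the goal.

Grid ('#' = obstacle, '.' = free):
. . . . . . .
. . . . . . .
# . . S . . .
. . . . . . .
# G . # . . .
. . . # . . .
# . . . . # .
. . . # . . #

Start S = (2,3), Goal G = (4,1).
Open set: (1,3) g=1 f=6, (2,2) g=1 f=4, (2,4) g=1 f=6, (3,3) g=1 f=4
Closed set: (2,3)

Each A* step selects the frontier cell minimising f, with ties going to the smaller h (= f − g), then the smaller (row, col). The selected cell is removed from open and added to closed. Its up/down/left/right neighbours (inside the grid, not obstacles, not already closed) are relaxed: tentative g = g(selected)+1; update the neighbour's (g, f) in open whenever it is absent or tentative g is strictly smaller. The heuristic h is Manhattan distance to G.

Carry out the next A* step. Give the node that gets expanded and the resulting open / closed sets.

step 1: expand (2,2) (f=4, h=3) → closed; open now [(1,2) g=2 f=6, (1,3) g=1 f=6, (2,1) g=2 f=4, (2,4) g=1 f=6, (3,2) g=2 f=4, (3,3) g=1 f=4]

expanded=(2,2); open=[(1,2) g=2 f=6, (1,3) g=1 f=6, (2,1) g=2 f=4, (2,4) g=1 f=6, (3,2) g=2 f=4, (3,3) g=1 f=4]; closed=[(2,2), (2,3)]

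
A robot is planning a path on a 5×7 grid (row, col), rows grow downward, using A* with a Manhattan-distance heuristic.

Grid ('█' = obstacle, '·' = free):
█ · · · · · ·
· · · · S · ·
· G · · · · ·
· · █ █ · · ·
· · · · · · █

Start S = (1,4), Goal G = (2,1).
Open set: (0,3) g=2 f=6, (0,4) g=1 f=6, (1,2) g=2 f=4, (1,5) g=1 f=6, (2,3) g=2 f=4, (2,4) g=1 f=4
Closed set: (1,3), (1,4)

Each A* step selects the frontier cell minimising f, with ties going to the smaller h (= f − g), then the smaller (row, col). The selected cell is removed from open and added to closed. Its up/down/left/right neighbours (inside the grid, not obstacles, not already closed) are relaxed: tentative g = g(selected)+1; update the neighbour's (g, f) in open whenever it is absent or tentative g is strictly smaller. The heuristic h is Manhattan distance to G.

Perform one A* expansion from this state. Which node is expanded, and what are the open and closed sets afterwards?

step 1: expand (1,2) (f=4, h=2) → closed; open now [(0,2) g=3 f=6, (0,3) g=2 f=6, (0,4) g=1 f=6, (1,1) g=3 f=4, (1,5) g=1 f=6, (2,2) g=3 f=4, (2,3) g=2 f=4, (2,4) g=1 f=4]

expanded=(1,2); open=[(0,2) g=3 f=6, (0,3) g=2 f=6, (0,4) g=1 f=6, (1,1) g=3 f=4, (1,5) g=1 f=6, (2,2) g=3 f=4, (2,3) g=2 f=4, (2,4) g=1 f=4]; closed=[(1,2), (1,3), (1,4)]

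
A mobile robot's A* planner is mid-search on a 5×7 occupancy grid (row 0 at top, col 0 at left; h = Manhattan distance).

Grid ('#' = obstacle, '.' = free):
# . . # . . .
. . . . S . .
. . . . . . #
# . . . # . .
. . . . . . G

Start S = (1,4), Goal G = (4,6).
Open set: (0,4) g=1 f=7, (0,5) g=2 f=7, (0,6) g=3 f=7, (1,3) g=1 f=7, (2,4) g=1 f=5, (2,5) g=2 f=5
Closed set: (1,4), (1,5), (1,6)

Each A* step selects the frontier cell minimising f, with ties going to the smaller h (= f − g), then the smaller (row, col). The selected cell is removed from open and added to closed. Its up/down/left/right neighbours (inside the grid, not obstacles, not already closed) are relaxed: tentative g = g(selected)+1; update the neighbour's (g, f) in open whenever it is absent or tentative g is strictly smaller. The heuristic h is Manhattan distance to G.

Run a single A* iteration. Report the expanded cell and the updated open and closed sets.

expanded=(2,5); open=[(0,4) g=1 f=7, (0,5) g=2 f=7, (0,6) g=3 f=7, (1,3) g=1 f=7, (2,4) g=1 f=5, (3,5) g=3 f=5]; closed=[(1,4), (1,5), (1,6), (2,5)]

step 1: expand (2,5) (f=5, h=3) → closed; open now [(0,4) g=1 f=7, (0,5) g=2 f=7, (0,6) g=3 f=7, (1,3) g=1 f=7, (2,4) g=1 f=5, (3,5) g=3 f=5]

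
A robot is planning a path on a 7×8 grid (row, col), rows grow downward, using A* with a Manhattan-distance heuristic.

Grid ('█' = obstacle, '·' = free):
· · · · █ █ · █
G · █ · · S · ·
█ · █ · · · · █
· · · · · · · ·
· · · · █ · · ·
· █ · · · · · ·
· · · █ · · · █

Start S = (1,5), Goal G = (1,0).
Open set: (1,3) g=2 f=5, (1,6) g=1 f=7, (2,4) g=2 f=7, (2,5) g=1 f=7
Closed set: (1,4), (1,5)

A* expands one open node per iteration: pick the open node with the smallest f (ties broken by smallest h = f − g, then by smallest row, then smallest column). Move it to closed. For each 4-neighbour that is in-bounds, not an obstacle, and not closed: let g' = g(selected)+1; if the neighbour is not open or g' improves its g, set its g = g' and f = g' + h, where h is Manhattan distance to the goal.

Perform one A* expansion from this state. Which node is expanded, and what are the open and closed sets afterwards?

step 1: expand (1,3) (f=5, h=3) → closed; open now [(0,3) g=3 f=7, (1,6) g=1 f=7, (2,3) g=3 f=7, (2,4) g=2 f=7, (2,5) g=1 f=7]

expanded=(1,3); open=[(0,3) g=3 f=7, (1,6) g=1 f=7, (2,3) g=3 f=7, (2,4) g=2 f=7, (2,5) g=1 f=7]; closed=[(1,3), (1,4), (1,5)]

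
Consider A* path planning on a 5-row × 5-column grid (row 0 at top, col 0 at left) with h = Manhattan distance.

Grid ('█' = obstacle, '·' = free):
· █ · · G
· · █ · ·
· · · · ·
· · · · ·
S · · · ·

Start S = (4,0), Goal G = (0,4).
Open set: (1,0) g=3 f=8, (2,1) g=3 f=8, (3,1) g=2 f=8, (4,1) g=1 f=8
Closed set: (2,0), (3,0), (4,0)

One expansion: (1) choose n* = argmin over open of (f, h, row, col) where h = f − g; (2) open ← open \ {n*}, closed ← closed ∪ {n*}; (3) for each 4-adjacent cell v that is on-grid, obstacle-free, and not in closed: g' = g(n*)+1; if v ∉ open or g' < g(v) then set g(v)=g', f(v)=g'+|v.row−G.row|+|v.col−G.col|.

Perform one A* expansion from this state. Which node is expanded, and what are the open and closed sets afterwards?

expanded=(1,0); open=[(0,0) g=4 f=8, (1,1) g=4 f=8, (2,1) g=3 f=8, (3,1) g=2 f=8, (4,1) g=1 f=8]; closed=[(1,0), (2,0), (3,0), (4,0)]

step 1: expand (1,0) (f=8, h=5) → closed; open now [(0,0) g=4 f=8, (1,1) g=4 f=8, (2,1) g=3 f=8, (3,1) g=2 f=8, (4,1) g=1 f=8]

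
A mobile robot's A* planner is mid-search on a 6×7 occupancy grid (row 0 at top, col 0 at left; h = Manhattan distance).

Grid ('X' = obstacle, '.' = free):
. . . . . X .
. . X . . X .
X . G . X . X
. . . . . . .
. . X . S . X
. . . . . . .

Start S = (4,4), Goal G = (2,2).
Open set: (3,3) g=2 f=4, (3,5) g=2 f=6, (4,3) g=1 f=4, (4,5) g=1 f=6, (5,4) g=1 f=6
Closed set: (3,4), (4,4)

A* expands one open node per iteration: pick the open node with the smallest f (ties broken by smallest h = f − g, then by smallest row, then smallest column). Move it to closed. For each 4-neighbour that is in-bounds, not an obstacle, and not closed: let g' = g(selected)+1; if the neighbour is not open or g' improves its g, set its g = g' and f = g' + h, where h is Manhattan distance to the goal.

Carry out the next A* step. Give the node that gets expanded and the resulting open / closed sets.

step 1: expand (3,3) (f=4, h=2) → closed; open now [(2,3) g=3 f=4, (3,2) g=3 f=4, (3,5) g=2 f=6, (4,3) g=1 f=4, (4,5) g=1 f=6, (5,4) g=1 f=6]

expanded=(3,3); open=[(2,3) g=3 f=4, (3,2) g=3 f=4, (3,5) g=2 f=6, (4,3) g=1 f=4, (4,5) g=1 f=6, (5,4) g=1 f=6]; closed=[(3,3), (3,4), (4,4)]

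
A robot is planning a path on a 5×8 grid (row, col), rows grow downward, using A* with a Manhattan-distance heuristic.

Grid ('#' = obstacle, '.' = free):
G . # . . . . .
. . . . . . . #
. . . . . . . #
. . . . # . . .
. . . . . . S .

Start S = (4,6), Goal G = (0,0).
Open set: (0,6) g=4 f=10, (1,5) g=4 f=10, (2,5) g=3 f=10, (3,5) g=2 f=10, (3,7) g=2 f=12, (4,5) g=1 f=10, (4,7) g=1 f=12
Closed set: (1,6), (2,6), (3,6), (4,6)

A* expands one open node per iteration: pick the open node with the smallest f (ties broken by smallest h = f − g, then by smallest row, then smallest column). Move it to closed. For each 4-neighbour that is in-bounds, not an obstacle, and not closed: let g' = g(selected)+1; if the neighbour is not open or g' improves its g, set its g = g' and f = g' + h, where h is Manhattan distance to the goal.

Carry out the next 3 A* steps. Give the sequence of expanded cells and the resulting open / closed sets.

order=[(0,6) → (0,5) → (0,4)]; open=[(0,3) g=7 f=10, (0,7) g=5 f=12, (1,4) g=7 f=12, (1,5) g=4 f=10, (2,5) g=3 f=10, (3,5) g=2 f=10, (3,7) g=2 f=12, (4,5) g=1 f=10, (4,7) g=1 f=12]; closed=[(0,4), (0,5), (0,6), (1,6), (2,6), (3,6), (4,6)]

step 1: expand (0,6) (f=10, h=6) → closed; open now [(0,5) g=5 f=10, (0,7) g=5 f=12, (1,5) g=4 f=10, (2,5) g=3 f=10, (3,5) g=2 f=10, (3,7) g=2 f=12, (4,5) g=1 f=10, (4,7) g=1 f=12]
step 2: expand (0,5) (f=10, h=5) → closed; open now [(0,4) g=6 f=10, (0,7) g=5 f=12, (1,5) g=4 f=10, (2,5) g=3 f=10, (3,5) g=2 f=10, (3,7) g=2 f=12, (4,5) g=1 f=10, (4,7) g=1 f=12]
step 3: expand (0,4) (f=10, h=4) → closed; open now [(0,3) g=7 f=10, (0,7) g=5 f=12, (1,4) g=7 f=12, (1,5) g=4 f=10, (2,5) g=3 f=10, (3,5) g=2 f=10, (3,7) g=2 f=12, (4,5) g=1 f=10, (4,7) g=1 f=12]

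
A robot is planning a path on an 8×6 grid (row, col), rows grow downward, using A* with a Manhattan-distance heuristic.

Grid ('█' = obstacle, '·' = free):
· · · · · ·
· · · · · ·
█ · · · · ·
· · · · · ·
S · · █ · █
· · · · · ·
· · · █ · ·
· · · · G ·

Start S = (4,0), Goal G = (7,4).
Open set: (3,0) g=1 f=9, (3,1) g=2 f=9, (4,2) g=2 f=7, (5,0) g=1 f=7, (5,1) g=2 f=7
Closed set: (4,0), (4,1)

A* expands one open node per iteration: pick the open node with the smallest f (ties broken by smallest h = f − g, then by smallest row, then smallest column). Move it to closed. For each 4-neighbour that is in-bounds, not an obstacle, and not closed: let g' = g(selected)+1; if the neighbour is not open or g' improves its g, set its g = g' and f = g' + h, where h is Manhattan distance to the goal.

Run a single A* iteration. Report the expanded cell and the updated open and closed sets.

step 1: expand (4,2) (f=7, h=5) → closed; open now [(3,0) g=1 f=9, (3,1) g=2 f=9, (3,2) g=3 f=9, (5,0) g=1 f=7, (5,1) g=2 f=7, (5,2) g=3 f=7]

expanded=(4,2); open=[(3,0) g=1 f=9, (3,1) g=2 f=9, (3,2) g=3 f=9, (5,0) g=1 f=7, (5,1) g=2 f=7, (5,2) g=3 f=7]; closed=[(4,0), (4,1), (4,2)]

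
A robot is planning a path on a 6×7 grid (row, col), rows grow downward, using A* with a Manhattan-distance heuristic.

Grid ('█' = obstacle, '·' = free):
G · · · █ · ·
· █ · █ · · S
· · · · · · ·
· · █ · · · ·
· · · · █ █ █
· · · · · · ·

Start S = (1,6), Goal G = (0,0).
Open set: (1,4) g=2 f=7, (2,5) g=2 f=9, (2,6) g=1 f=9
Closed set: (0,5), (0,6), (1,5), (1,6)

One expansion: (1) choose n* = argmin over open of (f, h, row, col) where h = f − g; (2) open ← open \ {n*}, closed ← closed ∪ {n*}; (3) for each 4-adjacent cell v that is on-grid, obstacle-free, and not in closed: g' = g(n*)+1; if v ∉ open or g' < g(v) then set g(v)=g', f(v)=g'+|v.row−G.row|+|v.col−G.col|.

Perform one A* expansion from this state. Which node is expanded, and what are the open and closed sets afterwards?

step 1: expand (1,4) (f=7, h=5) → closed; open now [(2,4) g=3 f=9, (2,5) g=2 f=9, (2,6) g=1 f=9]

expanded=(1,4); open=[(2,4) g=3 f=9, (2,5) g=2 f=9, (2,6) g=1 f=9]; closed=[(0,5), (0,6), (1,4), (1,5), (1,6)]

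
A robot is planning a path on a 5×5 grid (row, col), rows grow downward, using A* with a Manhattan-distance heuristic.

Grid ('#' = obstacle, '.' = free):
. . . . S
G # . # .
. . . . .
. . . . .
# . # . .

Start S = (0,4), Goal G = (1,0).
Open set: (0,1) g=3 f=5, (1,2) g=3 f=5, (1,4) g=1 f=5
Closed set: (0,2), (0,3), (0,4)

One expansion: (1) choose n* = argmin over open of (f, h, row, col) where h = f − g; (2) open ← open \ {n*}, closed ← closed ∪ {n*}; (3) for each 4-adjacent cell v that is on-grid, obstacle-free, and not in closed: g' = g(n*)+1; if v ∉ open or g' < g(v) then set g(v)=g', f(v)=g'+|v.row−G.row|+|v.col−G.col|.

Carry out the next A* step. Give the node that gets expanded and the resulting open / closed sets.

step 1: expand (0,1) (f=5, h=2) → closed; open now [(0,0) g=4 f=5, (1,2) g=3 f=5, (1,4) g=1 f=5]

expanded=(0,1); open=[(0,0) g=4 f=5, (1,2) g=3 f=5, (1,4) g=1 f=5]; closed=[(0,1), (0,2), (0,3), (0,4)]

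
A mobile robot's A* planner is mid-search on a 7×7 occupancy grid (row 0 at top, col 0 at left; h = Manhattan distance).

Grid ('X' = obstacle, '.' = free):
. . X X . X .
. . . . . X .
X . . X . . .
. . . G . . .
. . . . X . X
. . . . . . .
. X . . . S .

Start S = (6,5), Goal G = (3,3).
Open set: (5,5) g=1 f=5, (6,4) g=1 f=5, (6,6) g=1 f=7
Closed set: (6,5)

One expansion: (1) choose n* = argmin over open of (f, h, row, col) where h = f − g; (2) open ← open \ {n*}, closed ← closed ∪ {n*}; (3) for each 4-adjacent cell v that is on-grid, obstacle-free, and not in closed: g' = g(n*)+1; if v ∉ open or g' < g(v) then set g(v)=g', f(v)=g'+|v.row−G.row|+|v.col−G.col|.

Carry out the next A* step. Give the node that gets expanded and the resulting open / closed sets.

step 1: expand (5,5) (f=5, h=4) → closed; open now [(4,5) g=2 f=5, (5,4) g=2 f=5, (5,6) g=2 f=7, (6,4) g=1 f=5, (6,6) g=1 f=7]

expanded=(5,5); open=[(4,5) g=2 f=5, (5,4) g=2 f=5, (5,6) g=2 f=7, (6,4) g=1 f=5, (6,6) g=1 f=7]; closed=[(5,5), (6,5)]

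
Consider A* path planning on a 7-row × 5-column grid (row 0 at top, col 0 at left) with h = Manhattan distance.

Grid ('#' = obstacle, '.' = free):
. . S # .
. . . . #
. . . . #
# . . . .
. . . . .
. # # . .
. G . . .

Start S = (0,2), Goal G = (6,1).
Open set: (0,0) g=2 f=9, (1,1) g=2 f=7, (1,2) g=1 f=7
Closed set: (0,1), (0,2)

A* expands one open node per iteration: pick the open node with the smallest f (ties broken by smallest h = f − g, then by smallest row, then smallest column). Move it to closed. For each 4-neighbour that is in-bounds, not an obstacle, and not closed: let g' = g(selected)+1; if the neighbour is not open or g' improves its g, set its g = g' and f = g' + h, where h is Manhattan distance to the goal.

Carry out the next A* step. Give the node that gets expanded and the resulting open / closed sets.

step 1: expand (1,1) (f=7, h=5) → closed; open now [(0,0) g=2 f=9, (1,0) g=3 f=9, (1,2) g=1 f=7, (2,1) g=3 f=7]

expanded=(1,1); open=[(0,0) g=2 f=9, (1,0) g=3 f=9, (1,2) g=1 f=7, (2,1) g=3 f=7]; closed=[(0,1), (0,2), (1,1)]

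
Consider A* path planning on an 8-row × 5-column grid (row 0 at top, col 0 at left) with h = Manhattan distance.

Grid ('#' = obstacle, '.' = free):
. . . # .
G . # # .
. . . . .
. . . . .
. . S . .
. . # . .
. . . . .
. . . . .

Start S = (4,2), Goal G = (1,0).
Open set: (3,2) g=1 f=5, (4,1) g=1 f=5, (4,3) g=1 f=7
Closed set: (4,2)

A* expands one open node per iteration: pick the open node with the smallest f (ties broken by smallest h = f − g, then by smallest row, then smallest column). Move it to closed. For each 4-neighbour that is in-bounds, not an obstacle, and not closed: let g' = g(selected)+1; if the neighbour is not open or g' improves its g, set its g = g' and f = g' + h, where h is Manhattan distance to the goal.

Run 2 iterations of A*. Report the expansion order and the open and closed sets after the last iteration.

step 1: expand (3,2) (f=5, h=4) → closed; open now [(2,2) g=2 f=5, (3,1) g=2 f=5, (3,3) g=2 f=7, (4,1) g=1 f=5, (4,3) g=1 f=7]
step 2: expand (2,2) (f=5, h=3) → closed; open now [(2,1) g=3 f=5, (2,3) g=3 f=7, (3,1) g=2 f=5, (3,3) g=2 f=7, (4,1) g=1 f=5, (4,3) g=1 f=7]

order=[(3,2) → (2,2)]; open=[(2,1) g=3 f=5, (2,3) g=3 f=7, (3,1) g=2 f=5, (3,3) g=2 f=7, (4,1) g=1 f=5, (4,3) g=1 f=7]; closed=[(2,2), (3,2), (4,2)]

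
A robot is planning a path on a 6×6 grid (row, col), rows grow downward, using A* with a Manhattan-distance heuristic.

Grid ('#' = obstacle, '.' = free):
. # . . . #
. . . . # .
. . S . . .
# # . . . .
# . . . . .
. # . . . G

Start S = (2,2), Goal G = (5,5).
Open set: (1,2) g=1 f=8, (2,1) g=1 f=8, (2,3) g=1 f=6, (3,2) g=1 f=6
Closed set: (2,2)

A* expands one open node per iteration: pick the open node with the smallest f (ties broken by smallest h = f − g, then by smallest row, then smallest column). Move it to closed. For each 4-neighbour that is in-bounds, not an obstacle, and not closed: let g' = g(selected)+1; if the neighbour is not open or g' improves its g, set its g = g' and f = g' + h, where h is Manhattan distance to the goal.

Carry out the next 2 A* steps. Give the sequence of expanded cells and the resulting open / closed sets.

step 1: expand (2,3) (f=6, h=5) → closed; open now [(1,2) g=1 f=8, (1,3) g=2 f=8, (2,1) g=1 f=8, (2,4) g=2 f=6, (3,2) g=1 f=6, (3,3) g=2 f=6]
step 2: expand (2,4) (f=6, h=4) → closed; open now [(1,2) g=1 f=8, (1,3) g=2 f=8, (2,1) g=1 f=8, (2,5) g=3 f=6, (3,2) g=1 f=6, (3,3) g=2 f=6, (3,4) g=3 f=6]

order=[(2,3) → (2,4)]; open=[(1,2) g=1 f=8, (1,3) g=2 f=8, (2,1) g=1 f=8, (2,5) g=3 f=6, (3,2) g=1 f=6, (3,3) g=2 f=6, (3,4) g=3 f=6]; closed=[(2,2), (2,3), (2,4)]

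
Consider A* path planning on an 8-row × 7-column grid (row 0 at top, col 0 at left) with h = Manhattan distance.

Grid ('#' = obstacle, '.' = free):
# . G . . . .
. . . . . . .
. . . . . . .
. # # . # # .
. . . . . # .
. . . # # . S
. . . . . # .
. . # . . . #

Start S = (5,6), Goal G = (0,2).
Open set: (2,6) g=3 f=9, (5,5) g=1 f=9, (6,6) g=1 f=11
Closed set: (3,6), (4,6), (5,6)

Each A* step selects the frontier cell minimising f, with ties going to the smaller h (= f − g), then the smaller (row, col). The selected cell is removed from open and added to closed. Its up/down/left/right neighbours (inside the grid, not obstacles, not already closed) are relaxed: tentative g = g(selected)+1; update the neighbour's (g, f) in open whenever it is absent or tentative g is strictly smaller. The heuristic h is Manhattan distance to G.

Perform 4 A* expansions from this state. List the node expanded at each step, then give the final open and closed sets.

order=[(2,6) → (1,6) → (0,6) → (0,5)]; open=[(0,4) g=7 f=9, (1,5) g=5 f=9, (2,5) g=4 f=9, (5,5) g=1 f=9, (6,6) g=1 f=11]; closed=[(0,5), (0,6), (1,6), (2,6), (3,6), (4,6), (5,6)]

step 1: expand (2,6) (f=9, h=6) → closed; open now [(1,6) g=4 f=9, (2,5) g=4 f=9, (5,5) g=1 f=9, (6,6) g=1 f=11]
step 2: expand (1,6) (f=9, h=5) → closed; open now [(0,6) g=5 f=9, (1,5) g=5 f=9, (2,5) g=4 f=9, (5,5) g=1 f=9, (6,6) g=1 f=11]
step 3: expand (0,6) (f=9, h=4) → closed; open now [(0,5) g=6 f=9, (1,5) g=5 f=9, (2,5) g=4 f=9, (5,5) g=1 f=9, (6,6) g=1 f=11]
step 4: expand (0,5) (f=9, h=3) → closed; open now [(0,4) g=7 f=9, (1,5) g=5 f=9, (2,5) g=4 f=9, (5,5) g=1 f=9, (6,6) g=1 f=11]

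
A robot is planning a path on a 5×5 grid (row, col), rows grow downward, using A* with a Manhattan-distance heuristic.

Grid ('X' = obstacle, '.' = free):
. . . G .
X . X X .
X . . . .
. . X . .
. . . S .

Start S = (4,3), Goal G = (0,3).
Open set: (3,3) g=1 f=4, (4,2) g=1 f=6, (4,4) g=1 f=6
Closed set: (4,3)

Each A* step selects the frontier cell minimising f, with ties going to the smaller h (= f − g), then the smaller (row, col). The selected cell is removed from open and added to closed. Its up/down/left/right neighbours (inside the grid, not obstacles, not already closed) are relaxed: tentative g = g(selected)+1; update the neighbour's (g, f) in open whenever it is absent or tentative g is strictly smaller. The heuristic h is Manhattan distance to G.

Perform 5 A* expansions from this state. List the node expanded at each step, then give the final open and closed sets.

step 1: expand (3,3) (f=4, h=3) → closed; open now [(2,3) g=2 f=4, (3,4) g=2 f=6, (4,2) g=1 f=6, (4,4) g=1 f=6]
step 2: expand (2,3) (f=4, h=2) → closed; open now [(2,2) g=3 f=6, (2,4) g=3 f=6, (3,4) g=2 f=6, (4,2) g=1 f=6, (4,4) g=1 f=6]
step 3: expand (2,2) (f=6, h=3) → closed; open now [(2,1) g=4 f=8, (2,4) g=3 f=6, (3,4) g=2 f=6, (4,2) g=1 f=6, (4,4) g=1 f=6]
step 4: expand (2,4) (f=6, h=3) → closed; open now [(1,4) g=4 f=6, (2,1) g=4 f=8, (3,4) g=2 f=6, (4,2) g=1 f=6, (4,4) g=1 f=6]
step 5: expand (1,4) (f=6, h=2) → closed; open now [(0,4) g=5 f=6, (2,1) g=4 f=8, (3,4) g=2 f=6, (4,2) g=1 f=6, (4,4) g=1 f=6]

order=[(3,3) → (2,3) → (2,2) → (2,4) → (1,4)]; open=[(0,4) g=5 f=6, (2,1) g=4 f=8, (3,4) g=2 f=6, (4,2) g=1 f=6, (4,4) g=1 f=6]; closed=[(1,4), (2,2), (2,3), (2,4), (3,3), (4,3)]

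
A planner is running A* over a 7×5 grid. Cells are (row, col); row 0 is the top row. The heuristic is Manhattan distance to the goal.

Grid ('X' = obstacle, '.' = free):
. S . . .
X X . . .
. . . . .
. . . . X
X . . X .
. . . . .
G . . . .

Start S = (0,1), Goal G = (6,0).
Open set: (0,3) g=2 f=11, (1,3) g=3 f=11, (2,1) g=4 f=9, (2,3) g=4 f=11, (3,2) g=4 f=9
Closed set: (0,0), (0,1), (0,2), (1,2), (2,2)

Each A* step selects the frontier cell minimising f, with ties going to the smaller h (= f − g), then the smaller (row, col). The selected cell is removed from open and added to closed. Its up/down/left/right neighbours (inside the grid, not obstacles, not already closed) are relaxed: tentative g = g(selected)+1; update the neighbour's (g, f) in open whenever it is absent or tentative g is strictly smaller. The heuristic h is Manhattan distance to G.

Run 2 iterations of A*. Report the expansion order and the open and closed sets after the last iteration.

step 1: expand (2,1) (f=9, h=5) → closed; open now [(0,3) g=2 f=11, (1,3) g=3 f=11, (2,0) g=5 f=9, (2,3) g=4 f=11, (3,1) g=5 f=9, (3,2) g=4 f=9]
step 2: expand (2,0) (f=9, h=4) → closed; open now [(0,3) g=2 f=11, (1,3) g=3 f=11, (2,3) g=4 f=11, (3,0) g=6 f=9, (3,1) g=5 f=9, (3,2) g=4 f=9]

order=[(2,1) → (2,0)]; open=[(0,3) g=2 f=11, (1,3) g=3 f=11, (2,3) g=4 f=11, (3,0) g=6 f=9, (3,1) g=5 f=9, (3,2) g=4 f=9]; closed=[(0,0), (0,1), (0,2), (1,2), (2,0), (2,1), (2,2)]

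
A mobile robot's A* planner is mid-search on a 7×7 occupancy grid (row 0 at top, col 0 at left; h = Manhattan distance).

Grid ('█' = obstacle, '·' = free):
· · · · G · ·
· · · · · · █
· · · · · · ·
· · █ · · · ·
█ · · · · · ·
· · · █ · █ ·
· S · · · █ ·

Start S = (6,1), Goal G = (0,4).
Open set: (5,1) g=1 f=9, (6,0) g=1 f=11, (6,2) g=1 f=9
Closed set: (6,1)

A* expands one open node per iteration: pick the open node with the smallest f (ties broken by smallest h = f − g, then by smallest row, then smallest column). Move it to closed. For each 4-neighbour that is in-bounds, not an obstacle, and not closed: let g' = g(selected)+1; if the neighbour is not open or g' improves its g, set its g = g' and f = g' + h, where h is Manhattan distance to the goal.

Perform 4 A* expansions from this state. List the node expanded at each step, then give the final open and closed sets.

step 1: expand (5,1) (f=9, h=8) → closed; open now [(4,1) g=2 f=9, (5,0) g=2 f=11, (5,2) g=2 f=9, (6,0) g=1 f=11, (6,2) g=1 f=9]
step 2: expand (4,1) (f=9, h=7) → closed; open now [(3,1) g=3 f=9, (4,2) g=3 f=9, (5,0) g=2 f=11, (5,2) g=2 f=9, (6,0) g=1 f=11, (6,2) g=1 f=9]
step 3: expand (3,1) (f=9, h=6) → closed; open now [(2,1) g=4 f=9, (3,0) g=4 f=11, (4,2) g=3 f=9, (5,0) g=2 f=11, (5,2) g=2 f=9, (6,0) g=1 f=11, (6,2) g=1 f=9]
step 4: expand (2,1) (f=9, h=5) → closed; open now [(1,1) g=5 f=9, (2,0) g=5 f=11, (2,2) g=5 f=9, (3,0) g=4 f=11, (4,2) g=3 f=9, (5,0) g=2 f=11, (5,2) g=2 f=9, (6,0) g=1 f=11, (6,2) g=1 f=9]

order=[(5,1) → (4,1) → (3,1) → (2,1)]; open=[(1,1) g=5 f=9, (2,0) g=5 f=11, (2,2) g=5 f=9, (3,0) g=4 f=11, (4,2) g=3 f=9, (5,0) g=2 f=11, (5,2) g=2 f=9, (6,0) g=1 f=11, (6,2) g=1 f=9]; closed=[(2,1), (3,1), (4,1), (5,1), (6,1)]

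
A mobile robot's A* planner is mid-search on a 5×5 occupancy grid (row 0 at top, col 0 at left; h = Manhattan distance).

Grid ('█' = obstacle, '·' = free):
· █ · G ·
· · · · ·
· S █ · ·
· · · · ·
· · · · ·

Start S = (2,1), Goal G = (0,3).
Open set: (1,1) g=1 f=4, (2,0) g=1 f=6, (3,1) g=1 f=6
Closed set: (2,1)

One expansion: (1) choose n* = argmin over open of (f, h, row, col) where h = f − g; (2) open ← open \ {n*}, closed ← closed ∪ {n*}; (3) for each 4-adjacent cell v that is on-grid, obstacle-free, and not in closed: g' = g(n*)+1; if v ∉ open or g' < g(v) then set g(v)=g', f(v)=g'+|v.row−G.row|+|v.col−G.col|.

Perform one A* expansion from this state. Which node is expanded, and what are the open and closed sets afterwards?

step 1: expand (1,1) (f=4, h=3) → closed; open now [(1,0) g=2 f=6, (1,2) g=2 f=4, (2,0) g=1 f=6, (3,1) g=1 f=6]

expanded=(1,1); open=[(1,0) g=2 f=6, (1,2) g=2 f=4, (2,0) g=1 f=6, (3,1) g=1 f=6]; closed=[(1,1), (2,1)]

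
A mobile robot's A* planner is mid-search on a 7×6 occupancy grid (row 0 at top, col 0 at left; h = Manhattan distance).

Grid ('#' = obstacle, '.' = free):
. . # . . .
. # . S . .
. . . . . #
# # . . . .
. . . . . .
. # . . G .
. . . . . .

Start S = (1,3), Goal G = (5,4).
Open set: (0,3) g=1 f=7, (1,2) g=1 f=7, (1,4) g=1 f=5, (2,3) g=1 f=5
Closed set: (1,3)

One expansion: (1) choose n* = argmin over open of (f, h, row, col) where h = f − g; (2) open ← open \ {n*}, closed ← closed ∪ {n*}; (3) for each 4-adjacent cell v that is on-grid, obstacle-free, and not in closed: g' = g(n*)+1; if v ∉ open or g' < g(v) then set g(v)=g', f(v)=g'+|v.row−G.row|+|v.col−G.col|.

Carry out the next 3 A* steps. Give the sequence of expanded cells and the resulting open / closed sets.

order=[(1,4) → (2,4) → (3,4)]; open=[(0,3) g=1 f=7, (0,4) g=2 f=7, (1,2) g=1 f=7, (1,5) g=2 f=7, (2,3) g=1 f=5, (3,3) g=4 f=7, (3,5) g=4 f=7, (4,4) g=4 f=5]; closed=[(1,3), (1,4), (2,4), (3,4)]

step 1: expand (1,4) (f=5, h=4) → closed; open now [(0,3) g=1 f=7, (0,4) g=2 f=7, (1,2) g=1 f=7, (1,5) g=2 f=7, (2,3) g=1 f=5, (2,4) g=2 f=5]
step 2: expand (2,4) (f=5, h=3) → closed; open now [(0,3) g=1 f=7, (0,4) g=2 f=7, (1,2) g=1 f=7, (1,5) g=2 f=7, (2,3) g=1 f=5, (3,4) g=3 f=5]
step 3: expand (3,4) (f=5, h=2) → closed; open now [(0,3) g=1 f=7, (0,4) g=2 f=7, (1,2) g=1 f=7, (1,5) g=2 f=7, (2,3) g=1 f=5, (3,3) g=4 f=7, (3,5) g=4 f=7, (4,4) g=4 f=5]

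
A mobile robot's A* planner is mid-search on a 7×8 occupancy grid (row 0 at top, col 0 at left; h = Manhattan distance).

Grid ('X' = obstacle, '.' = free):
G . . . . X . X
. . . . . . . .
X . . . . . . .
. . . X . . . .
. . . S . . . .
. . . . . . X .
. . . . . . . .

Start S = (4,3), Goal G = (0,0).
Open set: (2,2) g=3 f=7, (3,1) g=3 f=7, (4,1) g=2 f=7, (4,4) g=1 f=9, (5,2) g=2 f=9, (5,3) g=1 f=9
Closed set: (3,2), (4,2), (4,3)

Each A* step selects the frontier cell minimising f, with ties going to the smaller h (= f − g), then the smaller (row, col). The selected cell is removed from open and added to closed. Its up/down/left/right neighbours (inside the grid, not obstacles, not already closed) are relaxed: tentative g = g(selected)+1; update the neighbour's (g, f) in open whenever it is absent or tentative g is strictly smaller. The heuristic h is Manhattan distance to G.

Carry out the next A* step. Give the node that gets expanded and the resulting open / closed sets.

step 1: expand (2,2) (f=7, h=4) → closed; open now [(1,2) g=4 f=7, (2,1) g=4 f=7, (2,3) g=4 f=9, (3,1) g=3 f=7, (4,1) g=2 f=7, (4,4) g=1 f=9, (5,2) g=2 f=9, (5,3) g=1 f=9]

expanded=(2,2); open=[(1,2) g=4 f=7, (2,1) g=4 f=7, (2,3) g=4 f=9, (3,1) g=3 f=7, (4,1) g=2 f=7, (4,4) g=1 f=9, (5,2) g=2 f=9, (5,3) g=1 f=9]; closed=[(2,2), (3,2), (4,2), (4,3)]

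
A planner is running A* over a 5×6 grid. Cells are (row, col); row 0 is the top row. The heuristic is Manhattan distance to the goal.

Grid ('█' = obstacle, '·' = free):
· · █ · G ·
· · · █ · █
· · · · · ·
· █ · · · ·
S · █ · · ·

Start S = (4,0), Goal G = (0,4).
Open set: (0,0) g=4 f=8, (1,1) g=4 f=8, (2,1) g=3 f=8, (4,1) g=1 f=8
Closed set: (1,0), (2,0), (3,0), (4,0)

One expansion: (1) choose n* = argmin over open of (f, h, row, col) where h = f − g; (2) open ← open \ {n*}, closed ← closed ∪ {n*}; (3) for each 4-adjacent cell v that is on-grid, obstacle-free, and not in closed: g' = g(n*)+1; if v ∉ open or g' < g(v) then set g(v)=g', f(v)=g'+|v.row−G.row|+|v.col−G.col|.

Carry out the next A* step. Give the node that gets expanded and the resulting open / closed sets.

expanded=(0,0); open=[(0,1) g=5 f=8, (1,1) g=4 f=8, (2,1) g=3 f=8, (4,1) g=1 f=8]; closed=[(0,0), (1,0), (2,0), (3,0), (4,0)]

step 1: expand (0,0) (f=8, h=4) → closed; open now [(0,1) g=5 f=8, (1,1) g=4 f=8, (2,1) g=3 f=8, (4,1) g=1 f=8]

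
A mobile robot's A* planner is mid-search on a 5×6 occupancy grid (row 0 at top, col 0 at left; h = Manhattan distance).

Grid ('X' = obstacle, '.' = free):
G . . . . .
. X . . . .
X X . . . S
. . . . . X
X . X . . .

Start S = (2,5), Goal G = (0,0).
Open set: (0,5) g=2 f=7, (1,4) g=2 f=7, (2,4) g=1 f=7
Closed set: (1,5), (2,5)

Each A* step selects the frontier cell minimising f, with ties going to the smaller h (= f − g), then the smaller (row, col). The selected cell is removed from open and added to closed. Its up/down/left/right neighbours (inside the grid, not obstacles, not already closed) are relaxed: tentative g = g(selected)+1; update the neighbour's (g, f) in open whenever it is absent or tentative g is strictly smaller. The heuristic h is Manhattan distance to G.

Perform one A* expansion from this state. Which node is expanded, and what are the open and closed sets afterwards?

expanded=(0,5); open=[(0,4) g=3 f=7, (1,4) g=2 f=7, (2,4) g=1 f=7]; closed=[(0,5), (1,5), (2,5)]

step 1: expand (0,5) (f=7, h=5) → closed; open now [(0,4) g=3 f=7, (1,4) g=2 f=7, (2,4) g=1 f=7]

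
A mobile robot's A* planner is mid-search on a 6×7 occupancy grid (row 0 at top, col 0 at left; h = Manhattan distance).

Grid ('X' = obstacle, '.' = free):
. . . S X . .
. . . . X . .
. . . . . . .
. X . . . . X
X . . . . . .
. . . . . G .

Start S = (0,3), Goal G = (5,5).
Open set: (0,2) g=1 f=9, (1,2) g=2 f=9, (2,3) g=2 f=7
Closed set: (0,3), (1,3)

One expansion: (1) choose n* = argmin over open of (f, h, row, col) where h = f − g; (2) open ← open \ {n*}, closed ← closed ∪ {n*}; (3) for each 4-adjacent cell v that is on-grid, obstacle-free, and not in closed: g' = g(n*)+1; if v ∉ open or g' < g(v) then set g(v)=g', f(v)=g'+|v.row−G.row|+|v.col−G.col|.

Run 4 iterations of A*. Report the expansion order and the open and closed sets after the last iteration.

order=[(2,3) → (2,4) → (2,5) → (3,5)]; open=[(0,2) g=1 f=9, (1,2) g=2 f=9, (1,5) g=5 f=9, (2,2) g=3 f=9, (2,6) g=5 f=9, (3,3) g=3 f=7, (3,4) g=4 f=7, (4,5) g=6 f=7]; closed=[(0,3), (1,3), (2,3), (2,4), (2,5), (3,5)]

step 1: expand (2,3) (f=7, h=5) → closed; open now [(0,2) g=1 f=9, (1,2) g=2 f=9, (2,2) g=3 f=9, (2,4) g=3 f=7, (3,3) g=3 f=7]
step 2: expand (2,4) (f=7, h=4) → closed; open now [(0,2) g=1 f=9, (1,2) g=2 f=9, (2,2) g=3 f=9, (2,5) g=4 f=7, (3,3) g=3 f=7, (3,4) g=4 f=7]
step 3: expand (2,5) (f=7, h=3) → closed; open now [(0,2) g=1 f=9, (1,2) g=2 f=9, (1,5) g=5 f=9, (2,2) g=3 f=9, (2,6) g=5 f=9, (3,3) g=3 f=7, (3,4) g=4 f=7, (3,5) g=5 f=7]
step 4: expand (3,5) (f=7, h=2) → closed; open now [(0,2) g=1 f=9, (1,2) g=2 f=9, (1,5) g=5 f=9, (2,2) g=3 f=9, (2,6) g=5 f=9, (3,3) g=3 f=7, (3,4) g=4 f=7, (4,5) g=6 f=7]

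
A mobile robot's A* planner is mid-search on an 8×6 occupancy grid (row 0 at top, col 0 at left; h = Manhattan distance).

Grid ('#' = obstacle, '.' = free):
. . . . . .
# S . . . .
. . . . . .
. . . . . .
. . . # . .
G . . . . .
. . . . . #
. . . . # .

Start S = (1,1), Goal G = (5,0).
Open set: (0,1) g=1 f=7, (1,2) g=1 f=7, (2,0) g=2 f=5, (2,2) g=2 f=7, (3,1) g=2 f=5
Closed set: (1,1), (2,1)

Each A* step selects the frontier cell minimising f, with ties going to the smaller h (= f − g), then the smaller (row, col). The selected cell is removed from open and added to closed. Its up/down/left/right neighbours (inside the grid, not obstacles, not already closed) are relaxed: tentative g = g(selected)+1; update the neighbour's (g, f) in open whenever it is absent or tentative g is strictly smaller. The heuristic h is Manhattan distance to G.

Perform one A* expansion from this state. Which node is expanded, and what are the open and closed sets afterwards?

step 1: expand (2,0) (f=5, h=3) → closed; open now [(0,1) g=1 f=7, (1,2) g=1 f=7, (2,2) g=2 f=7, (3,0) g=3 f=5, (3,1) g=2 f=5]

expanded=(2,0); open=[(0,1) g=1 f=7, (1,2) g=1 f=7, (2,2) g=2 f=7, (3,0) g=3 f=5, (3,1) g=2 f=5]; closed=[(1,1), (2,0), (2,1)]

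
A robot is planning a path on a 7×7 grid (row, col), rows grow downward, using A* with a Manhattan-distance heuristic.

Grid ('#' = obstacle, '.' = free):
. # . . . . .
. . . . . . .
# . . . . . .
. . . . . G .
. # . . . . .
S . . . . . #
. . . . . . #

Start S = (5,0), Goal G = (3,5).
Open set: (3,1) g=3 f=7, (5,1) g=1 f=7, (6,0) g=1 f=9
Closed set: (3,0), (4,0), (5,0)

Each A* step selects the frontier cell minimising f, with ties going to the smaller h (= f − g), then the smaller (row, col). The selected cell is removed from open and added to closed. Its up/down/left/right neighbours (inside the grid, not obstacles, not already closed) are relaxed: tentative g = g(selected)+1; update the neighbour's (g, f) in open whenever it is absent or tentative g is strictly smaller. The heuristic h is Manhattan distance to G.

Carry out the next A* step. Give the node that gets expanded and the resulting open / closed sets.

expanded=(3,1); open=[(2,1) g=4 f=9, (3,2) g=4 f=7, (5,1) g=1 f=7, (6,0) g=1 f=9]; closed=[(3,0), (3,1), (4,0), (5,0)]

step 1: expand (3,1) (f=7, h=4) → closed; open now [(2,1) g=4 f=9, (3,2) g=4 f=7, (5,1) g=1 f=7, (6,0) g=1 f=9]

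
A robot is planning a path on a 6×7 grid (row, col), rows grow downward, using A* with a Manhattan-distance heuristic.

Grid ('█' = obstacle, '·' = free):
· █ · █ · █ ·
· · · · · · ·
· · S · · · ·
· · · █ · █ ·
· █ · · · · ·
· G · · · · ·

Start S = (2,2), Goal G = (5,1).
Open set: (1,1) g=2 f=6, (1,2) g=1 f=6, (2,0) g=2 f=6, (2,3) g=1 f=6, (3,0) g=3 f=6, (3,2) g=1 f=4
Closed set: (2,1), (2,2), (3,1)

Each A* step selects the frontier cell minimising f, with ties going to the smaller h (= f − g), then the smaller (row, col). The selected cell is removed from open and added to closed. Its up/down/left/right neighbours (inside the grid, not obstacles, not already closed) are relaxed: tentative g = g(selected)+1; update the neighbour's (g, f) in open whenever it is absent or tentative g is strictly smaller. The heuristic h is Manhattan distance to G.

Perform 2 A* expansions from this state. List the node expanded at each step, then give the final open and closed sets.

order=[(3,2) → (4,2)]; open=[(1,1) g=2 f=6, (1,2) g=1 f=6, (2,0) g=2 f=6, (2,3) g=1 f=6, (3,0) g=3 f=6, (4,3) g=3 f=6, (5,2) g=3 f=4]; closed=[(2,1), (2,2), (3,1), (3,2), (4,2)]

step 1: expand (3,2) (f=4, h=3) → closed; open now [(1,1) g=2 f=6, (1,2) g=1 f=6, (2,0) g=2 f=6, (2,3) g=1 f=6, (3,0) g=3 f=6, (4,2) g=2 f=4]
step 2: expand (4,2) (f=4, h=2) → closed; open now [(1,1) g=2 f=6, (1,2) g=1 f=6, (2,0) g=2 f=6, (2,3) g=1 f=6, (3,0) g=3 f=6, (4,3) g=3 f=6, (5,2) g=3 f=4]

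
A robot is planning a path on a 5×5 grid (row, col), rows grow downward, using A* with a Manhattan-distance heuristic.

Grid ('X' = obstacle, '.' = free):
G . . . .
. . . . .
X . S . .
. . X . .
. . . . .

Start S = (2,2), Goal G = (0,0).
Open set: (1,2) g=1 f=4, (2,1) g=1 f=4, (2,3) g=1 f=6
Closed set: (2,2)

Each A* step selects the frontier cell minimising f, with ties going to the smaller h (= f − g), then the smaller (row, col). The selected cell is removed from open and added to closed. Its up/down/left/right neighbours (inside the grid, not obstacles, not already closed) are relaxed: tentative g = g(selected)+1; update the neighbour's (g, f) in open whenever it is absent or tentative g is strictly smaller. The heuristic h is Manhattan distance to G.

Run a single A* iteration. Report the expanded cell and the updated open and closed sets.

step 1: expand (1,2) (f=4, h=3) → closed; open now [(0,2) g=2 f=4, (1,1) g=2 f=4, (1,3) g=2 f=6, (2,1) g=1 f=4, (2,3) g=1 f=6]

expanded=(1,2); open=[(0,2) g=2 f=4, (1,1) g=2 f=4, (1,3) g=2 f=6, (2,1) g=1 f=4, (2,3) g=1 f=6]; closed=[(1,2), (2,2)]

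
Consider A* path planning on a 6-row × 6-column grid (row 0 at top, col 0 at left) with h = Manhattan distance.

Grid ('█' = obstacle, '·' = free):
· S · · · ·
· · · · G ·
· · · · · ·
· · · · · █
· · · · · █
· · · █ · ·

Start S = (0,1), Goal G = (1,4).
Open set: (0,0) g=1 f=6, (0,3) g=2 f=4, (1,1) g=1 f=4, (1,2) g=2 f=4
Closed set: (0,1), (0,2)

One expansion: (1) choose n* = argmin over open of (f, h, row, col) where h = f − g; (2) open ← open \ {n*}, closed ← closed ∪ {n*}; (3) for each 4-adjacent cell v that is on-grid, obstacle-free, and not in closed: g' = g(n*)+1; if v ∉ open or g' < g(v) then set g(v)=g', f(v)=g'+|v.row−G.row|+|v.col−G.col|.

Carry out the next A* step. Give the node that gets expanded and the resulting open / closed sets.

step 1: expand (0,3) (f=4, h=2) → closed; open now [(0,0) g=1 f=6, (0,4) g=3 f=4, (1,1) g=1 f=4, (1,2) g=2 f=4, (1,3) g=3 f=4]

expanded=(0,3); open=[(0,0) g=1 f=6, (0,4) g=3 f=4, (1,1) g=1 f=4, (1,2) g=2 f=4, (1,3) g=3 f=4]; closed=[(0,1), (0,2), (0,3)]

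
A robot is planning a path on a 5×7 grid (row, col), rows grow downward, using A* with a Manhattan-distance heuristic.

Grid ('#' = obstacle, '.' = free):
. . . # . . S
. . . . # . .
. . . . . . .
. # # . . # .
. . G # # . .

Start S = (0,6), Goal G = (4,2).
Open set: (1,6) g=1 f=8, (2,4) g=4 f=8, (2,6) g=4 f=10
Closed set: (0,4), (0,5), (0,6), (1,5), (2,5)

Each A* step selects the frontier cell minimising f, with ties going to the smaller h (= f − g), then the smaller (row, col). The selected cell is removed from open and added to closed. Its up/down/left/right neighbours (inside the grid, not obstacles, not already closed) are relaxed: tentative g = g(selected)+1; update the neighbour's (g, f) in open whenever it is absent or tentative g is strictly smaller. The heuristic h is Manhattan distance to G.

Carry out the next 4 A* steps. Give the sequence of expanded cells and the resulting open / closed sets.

order=[(2,4) → (2,3) → (2,2) → (3,3)]; open=[(1,2) g=7 f=10, (1,3) g=6 f=10, (1,6) g=1 f=8, (2,1) g=7 f=10, (2,6) g=4 f=10, (3,4) g=5 f=8]; closed=[(0,4), (0,5), (0,6), (1,5), (2,2), (2,3), (2,4), (2,5), (3,3)]

step 1: expand (2,4) (f=8, h=4) → closed; open now [(1,6) g=1 f=8, (2,3) g=5 f=8, (2,6) g=4 f=10, (3,4) g=5 f=8]
step 2: expand (2,3) (f=8, h=3) → closed; open now [(1,3) g=6 f=10, (1,6) g=1 f=8, (2,2) g=6 f=8, (2,6) g=4 f=10, (3,3) g=6 f=8, (3,4) g=5 f=8]
step 3: expand (2,2) (f=8, h=2) → closed; open now [(1,2) g=7 f=10, (1,3) g=6 f=10, (1,6) g=1 f=8, (2,1) g=7 f=10, (2,6) g=4 f=10, (3,3) g=6 f=8, (3,4) g=5 f=8]
step 4: expand (3,3) (f=8, h=2) → closed; open now [(1,2) g=7 f=10, (1,3) g=6 f=10, (1,6) g=1 f=8, (2,1) g=7 f=10, (2,6) g=4 f=10, (3,4) g=5 f=8]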